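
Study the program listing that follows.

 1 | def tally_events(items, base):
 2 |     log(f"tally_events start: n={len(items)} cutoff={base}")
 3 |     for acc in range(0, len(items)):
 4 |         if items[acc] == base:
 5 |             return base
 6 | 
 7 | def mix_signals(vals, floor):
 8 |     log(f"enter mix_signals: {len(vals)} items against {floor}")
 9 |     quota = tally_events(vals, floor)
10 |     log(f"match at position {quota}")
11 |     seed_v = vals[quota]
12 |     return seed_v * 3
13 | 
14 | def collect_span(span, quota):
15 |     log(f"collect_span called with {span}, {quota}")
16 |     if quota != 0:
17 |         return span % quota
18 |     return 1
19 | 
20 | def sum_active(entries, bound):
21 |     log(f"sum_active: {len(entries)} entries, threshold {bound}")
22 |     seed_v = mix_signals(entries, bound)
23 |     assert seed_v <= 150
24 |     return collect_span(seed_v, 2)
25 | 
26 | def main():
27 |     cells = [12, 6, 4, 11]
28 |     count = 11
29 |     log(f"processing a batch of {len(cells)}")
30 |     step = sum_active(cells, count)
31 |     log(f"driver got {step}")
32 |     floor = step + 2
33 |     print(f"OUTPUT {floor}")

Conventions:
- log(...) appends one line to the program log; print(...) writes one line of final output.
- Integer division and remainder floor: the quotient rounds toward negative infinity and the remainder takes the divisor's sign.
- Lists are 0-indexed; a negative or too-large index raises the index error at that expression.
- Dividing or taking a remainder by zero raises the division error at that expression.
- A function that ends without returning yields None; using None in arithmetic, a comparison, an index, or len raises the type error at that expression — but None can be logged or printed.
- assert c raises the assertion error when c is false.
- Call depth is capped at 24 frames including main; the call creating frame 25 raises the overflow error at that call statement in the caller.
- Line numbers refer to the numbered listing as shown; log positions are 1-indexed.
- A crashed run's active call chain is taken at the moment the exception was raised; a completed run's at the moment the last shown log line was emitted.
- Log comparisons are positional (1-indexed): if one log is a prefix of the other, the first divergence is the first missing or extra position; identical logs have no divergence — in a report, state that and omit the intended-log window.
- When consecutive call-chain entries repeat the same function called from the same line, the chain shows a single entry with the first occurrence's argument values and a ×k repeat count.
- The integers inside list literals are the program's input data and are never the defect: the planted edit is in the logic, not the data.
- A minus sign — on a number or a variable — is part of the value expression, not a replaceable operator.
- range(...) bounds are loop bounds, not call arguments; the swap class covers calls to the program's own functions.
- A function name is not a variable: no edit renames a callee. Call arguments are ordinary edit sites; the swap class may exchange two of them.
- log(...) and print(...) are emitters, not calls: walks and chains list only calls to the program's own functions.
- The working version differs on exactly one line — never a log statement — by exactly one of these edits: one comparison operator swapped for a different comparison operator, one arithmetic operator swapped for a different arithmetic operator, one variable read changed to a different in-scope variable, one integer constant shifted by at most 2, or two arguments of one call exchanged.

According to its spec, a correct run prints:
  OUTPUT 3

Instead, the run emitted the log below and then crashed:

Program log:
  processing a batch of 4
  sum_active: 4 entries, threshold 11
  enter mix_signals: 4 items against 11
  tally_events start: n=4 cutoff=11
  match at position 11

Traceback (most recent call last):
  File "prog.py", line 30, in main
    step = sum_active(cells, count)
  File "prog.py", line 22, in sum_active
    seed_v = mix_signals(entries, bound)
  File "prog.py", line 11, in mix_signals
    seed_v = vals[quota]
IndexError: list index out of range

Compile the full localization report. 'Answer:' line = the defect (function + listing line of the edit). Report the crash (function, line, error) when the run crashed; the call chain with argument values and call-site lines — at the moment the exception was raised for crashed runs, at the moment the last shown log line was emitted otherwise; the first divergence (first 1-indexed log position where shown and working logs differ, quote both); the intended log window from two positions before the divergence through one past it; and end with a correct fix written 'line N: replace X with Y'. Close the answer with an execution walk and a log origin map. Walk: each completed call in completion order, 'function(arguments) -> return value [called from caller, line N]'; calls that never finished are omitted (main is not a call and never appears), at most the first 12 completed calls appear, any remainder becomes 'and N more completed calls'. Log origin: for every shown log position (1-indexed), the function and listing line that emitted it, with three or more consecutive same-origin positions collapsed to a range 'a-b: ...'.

Answer: the defect is in tally_events at line 5.
Core observation: Log line 5 is where behavior first shows: 'match at position 11' appears instead of 'match at position 3'.
Crash: mix_signals, line 11, IndexError.
Call chain: main -> sum_active([12, 6, 4, 11], 11) (called at line 30) -> mix_signals([12, 6, 4, 11], 11) (called at line 22).
First divergence: position 5; shown 'match at position 11' vs intended 'match at position 3'.
Intended log window:
  3: enter mix_signals: 4 items against 11
  4: tally_events start: n=4 cutoff=11
  5: match at position 3
  6: collect_span called with 33, 2
Execution walk:
  tally_events([12, 6, 4, 11], 11) -> 11  [called from mix_signals, line 9]
Log line origins:
  1 — main, line 29
  2 — sum_active, line 21
  3 — mix_signals, line 8
  4 — tally_events, line 2
  5 — mix_signals, line 10
A correct fix: line 5: replace `base` with `acc`.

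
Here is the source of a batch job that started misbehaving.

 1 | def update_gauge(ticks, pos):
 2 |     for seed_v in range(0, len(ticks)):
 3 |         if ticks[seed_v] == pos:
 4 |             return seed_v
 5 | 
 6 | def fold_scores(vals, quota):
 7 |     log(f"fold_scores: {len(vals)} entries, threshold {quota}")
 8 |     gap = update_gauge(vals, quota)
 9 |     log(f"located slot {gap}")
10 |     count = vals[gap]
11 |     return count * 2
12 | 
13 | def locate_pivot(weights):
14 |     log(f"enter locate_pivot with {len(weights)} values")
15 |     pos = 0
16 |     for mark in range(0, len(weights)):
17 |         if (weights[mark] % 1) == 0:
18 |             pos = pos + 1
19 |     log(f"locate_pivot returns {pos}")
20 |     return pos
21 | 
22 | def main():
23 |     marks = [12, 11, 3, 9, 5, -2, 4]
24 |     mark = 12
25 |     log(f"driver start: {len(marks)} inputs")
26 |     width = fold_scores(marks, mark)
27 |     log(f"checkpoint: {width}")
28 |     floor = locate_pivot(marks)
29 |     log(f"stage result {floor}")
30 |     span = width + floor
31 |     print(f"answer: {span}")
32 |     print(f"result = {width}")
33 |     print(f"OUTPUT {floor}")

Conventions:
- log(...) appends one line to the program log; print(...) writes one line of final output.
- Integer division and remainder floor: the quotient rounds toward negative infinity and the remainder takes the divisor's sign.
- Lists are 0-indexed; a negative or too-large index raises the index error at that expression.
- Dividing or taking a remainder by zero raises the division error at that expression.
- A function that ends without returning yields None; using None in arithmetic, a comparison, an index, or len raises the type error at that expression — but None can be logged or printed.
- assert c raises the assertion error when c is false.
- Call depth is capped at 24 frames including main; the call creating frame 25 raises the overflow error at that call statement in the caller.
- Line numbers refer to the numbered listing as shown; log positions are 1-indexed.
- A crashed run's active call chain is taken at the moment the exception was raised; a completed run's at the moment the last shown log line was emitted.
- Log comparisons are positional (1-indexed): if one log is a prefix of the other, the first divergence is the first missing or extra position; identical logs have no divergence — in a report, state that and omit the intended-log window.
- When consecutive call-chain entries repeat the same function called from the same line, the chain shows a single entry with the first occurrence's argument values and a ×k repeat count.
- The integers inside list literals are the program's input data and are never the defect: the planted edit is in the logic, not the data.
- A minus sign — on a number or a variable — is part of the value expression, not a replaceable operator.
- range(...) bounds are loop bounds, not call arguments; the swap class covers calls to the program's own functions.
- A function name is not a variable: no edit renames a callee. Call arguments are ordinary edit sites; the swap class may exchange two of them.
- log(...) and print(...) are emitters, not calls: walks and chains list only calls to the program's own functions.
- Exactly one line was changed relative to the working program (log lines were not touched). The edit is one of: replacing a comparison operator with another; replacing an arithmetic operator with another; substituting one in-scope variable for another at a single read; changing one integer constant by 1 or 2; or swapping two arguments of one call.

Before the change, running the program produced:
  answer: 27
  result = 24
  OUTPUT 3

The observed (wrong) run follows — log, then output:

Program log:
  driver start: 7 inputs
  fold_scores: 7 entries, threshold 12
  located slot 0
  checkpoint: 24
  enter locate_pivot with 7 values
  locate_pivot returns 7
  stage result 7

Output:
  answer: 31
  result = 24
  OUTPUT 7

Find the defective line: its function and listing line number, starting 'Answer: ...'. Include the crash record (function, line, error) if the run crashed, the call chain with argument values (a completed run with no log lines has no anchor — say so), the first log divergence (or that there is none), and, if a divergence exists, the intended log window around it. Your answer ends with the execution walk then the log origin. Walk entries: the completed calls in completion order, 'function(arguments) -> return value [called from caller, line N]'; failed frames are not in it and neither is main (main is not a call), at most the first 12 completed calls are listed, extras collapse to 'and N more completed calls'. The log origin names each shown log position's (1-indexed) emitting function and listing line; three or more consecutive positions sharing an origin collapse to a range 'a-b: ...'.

Answer: the defect is in locate_pivot at line 17.
Core observation: At log position 6 the runs split — shown 'locate_pivot returns 7', but the working version logs 'locate_pivot returns 3'.
Call chain: main.
First divergence: position 6; shown 'locate_pivot returns 7' vs intended 'locate_pivot returns 3'.
Intended log window:
  4: checkpoint: 24
  5: enter locate_pivot with 7 values
  6: locate_pivot returns 3
  7: stage result 3
Execution walk:
  update_gauge([12, 11, 3, 9, 5, -2, 4], 12) -> 0  [called from fold_scores, line 8]
  fold_scores([12, 11, 3, 9, 5, -2, 4], 12) -> 24  [called from main, line 26]
  locate_pivot([12, 11, 3, 9, 5, -2, 4]) -> 7  [called from main, line 28]
Log origin:
  1: from main, line 25
  2: from fold_scores, line 7
  3: from fold_scores, line 9
  4: from main, line 27
  5: from locate_pivot, line 14
  6: from locate_pivot, line 19
  7: from main, line 29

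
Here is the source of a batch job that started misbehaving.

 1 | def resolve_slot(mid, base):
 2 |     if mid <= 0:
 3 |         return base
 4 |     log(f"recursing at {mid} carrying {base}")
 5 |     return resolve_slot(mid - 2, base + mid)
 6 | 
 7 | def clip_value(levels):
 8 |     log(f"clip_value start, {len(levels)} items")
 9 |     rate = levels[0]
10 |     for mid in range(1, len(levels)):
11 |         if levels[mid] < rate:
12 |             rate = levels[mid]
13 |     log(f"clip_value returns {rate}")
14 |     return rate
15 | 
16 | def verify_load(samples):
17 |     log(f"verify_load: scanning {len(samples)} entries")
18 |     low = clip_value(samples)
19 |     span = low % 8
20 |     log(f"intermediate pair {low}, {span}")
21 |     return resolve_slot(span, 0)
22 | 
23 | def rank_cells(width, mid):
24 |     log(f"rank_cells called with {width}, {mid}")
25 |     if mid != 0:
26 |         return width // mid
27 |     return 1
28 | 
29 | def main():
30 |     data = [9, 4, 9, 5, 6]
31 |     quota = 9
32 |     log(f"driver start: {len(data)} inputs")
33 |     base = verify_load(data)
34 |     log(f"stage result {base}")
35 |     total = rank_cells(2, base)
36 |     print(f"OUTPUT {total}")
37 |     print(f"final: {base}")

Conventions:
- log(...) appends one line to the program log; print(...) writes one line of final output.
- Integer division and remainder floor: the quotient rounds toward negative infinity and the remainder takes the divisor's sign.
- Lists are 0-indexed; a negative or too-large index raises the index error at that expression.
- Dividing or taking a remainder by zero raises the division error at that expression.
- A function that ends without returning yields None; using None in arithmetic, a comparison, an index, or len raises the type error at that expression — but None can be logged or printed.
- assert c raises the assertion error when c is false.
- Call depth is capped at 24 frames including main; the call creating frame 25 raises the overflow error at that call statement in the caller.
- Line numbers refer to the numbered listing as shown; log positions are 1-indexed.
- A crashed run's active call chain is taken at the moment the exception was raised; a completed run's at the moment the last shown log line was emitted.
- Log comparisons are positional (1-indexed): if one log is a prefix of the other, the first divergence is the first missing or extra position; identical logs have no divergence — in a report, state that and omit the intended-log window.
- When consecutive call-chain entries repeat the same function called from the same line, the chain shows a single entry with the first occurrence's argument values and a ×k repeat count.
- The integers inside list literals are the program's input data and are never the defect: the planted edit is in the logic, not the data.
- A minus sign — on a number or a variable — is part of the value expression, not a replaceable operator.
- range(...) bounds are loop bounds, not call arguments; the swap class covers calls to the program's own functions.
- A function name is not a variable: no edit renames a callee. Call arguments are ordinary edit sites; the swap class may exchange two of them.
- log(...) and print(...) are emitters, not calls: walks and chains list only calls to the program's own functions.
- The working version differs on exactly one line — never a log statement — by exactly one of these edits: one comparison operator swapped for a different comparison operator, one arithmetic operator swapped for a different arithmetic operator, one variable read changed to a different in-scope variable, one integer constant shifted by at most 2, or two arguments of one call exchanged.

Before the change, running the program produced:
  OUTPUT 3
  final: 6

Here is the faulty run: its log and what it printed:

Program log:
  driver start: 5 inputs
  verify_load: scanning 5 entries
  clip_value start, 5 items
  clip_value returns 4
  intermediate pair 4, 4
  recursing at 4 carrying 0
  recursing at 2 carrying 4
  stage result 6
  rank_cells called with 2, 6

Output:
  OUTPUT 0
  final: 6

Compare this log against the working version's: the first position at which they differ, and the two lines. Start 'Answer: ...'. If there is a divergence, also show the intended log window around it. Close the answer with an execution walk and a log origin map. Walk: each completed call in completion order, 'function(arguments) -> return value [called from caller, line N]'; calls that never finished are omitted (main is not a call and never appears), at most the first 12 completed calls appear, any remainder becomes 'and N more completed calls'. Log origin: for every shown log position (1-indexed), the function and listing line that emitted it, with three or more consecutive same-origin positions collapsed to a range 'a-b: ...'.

Answer: position 9; shown 'rank_cells called with 2, 6' vs intended 'rank_cells called with 6, 2'.
Intended log window:
  7: recursing at 2 carrying 4
  8: stage result 6
  9: rank_cells called with 6, 2
Execution walk:
  clip_value([9, 4, 9, 5, 6]) -> 4  [called from verify_load, line 18]
  resolve_slot(0, 6) -> 6  [called from resolve_slot, line 5]
  resolve_slot(2, 4) -> 6  [called from resolve_slot, line 5]
  resolve_slot(4, 0) -> 6  [called from verify_load, line 21]
  verify_load([9, 4, 9, 5, 6]) -> 6  [called from main, line 33]
  rank_cells(2, 6) -> 0  [called from main, line 35]
Log line origins:
  1: from main, line 32
  2: from verify_load, line 17
  3: from clip_value, line 8
  4: from clip_value, line 13
  5: from verify_load, line 20
  6: from resolve_slot, line 4
  7: from resolve_slot, line 4
  8: from main, line 34
  9: from rank_cells, line 24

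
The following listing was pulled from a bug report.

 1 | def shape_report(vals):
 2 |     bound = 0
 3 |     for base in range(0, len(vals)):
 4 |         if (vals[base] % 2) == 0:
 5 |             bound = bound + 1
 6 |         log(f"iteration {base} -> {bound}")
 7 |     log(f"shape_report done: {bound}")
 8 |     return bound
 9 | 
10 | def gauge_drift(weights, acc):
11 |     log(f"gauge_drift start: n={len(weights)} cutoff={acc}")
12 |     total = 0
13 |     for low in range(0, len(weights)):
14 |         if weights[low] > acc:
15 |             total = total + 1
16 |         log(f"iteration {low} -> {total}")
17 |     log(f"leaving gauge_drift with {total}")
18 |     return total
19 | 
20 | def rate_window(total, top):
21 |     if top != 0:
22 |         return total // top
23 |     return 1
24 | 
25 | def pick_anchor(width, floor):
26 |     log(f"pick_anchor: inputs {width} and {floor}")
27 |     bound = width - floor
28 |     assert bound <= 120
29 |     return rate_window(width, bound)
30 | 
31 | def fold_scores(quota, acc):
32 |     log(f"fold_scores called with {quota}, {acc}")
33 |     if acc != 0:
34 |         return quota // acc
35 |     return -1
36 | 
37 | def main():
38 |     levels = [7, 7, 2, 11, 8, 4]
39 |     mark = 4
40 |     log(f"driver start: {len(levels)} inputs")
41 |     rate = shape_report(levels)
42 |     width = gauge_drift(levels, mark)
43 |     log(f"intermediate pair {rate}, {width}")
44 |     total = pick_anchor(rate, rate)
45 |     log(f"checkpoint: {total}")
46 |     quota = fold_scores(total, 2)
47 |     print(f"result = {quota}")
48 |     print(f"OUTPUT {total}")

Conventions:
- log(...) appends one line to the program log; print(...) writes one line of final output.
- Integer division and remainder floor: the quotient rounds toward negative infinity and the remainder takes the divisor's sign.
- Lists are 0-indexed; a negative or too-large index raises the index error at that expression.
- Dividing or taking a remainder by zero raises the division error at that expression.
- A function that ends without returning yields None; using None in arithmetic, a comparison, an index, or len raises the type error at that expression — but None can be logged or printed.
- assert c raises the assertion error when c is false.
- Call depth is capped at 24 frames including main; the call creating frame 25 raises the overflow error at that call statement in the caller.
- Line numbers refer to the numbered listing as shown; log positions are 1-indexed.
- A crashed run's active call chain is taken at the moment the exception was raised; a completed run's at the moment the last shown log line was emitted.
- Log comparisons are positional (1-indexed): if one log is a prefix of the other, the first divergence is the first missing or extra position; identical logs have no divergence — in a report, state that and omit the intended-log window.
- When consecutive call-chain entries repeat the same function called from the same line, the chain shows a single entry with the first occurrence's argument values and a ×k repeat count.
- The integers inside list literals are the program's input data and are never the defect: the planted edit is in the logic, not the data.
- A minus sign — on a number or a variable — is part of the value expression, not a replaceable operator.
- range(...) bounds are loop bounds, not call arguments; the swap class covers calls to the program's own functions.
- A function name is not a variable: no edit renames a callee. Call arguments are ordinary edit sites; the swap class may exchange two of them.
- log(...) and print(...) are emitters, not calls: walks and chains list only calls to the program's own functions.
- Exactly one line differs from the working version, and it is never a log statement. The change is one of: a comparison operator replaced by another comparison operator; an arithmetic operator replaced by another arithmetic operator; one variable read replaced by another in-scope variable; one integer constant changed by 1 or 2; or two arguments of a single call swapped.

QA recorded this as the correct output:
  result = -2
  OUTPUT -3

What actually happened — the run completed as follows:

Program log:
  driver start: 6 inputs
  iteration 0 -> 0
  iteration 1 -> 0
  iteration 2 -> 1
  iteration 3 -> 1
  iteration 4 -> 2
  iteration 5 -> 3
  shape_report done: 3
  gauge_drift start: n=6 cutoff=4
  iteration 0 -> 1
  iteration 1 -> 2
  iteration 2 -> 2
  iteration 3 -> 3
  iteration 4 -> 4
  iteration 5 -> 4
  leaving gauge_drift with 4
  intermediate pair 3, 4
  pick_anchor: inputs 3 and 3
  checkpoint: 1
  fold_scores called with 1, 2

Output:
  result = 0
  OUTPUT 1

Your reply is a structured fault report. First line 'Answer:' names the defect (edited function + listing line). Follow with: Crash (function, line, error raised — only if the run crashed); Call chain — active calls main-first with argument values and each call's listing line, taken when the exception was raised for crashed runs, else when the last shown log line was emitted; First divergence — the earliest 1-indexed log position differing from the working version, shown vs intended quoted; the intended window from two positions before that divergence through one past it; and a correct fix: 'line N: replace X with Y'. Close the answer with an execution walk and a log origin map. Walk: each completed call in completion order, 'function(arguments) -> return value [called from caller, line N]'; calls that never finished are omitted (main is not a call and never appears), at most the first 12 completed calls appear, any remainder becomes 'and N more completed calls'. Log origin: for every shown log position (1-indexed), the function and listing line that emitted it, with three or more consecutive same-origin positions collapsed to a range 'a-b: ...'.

Answer: the defect is in main at line 44.
Core observation: The log first diverges at position 18: the faulty run prints 'pick_anchor: inputs 3 and 3' where the working version prints 'pick_anchor: inputs 3 and 4'.
Call chain: main -> fold_scores(1, 2) (called at line 46).
First divergence: position 18 — shown 'pick_anchor: inputs 3 and 3', intended 'pick_anchor: inputs 3 and 4'.
Intended log window:
  16: leaving gauge_drift with 4
  17: intermediate pair 3, 4
  18: pick_anchor: inputs 3 and 4
  19: checkpoint: -3
Execution walk:
  shape_report([7, 7, 2, 11, 8, 4]) -> 3  [called from main, line 41]
  gauge_drift([7, 7, 2, 11, 8, 4], 4) -> 4  [called from main, line 42]
  rate_window(3, 0) -> 1  [called from pick_anchor, line 29]
  pick_anchor(3, 3) -> 1  [called from main, line 44]
  fold_scores(1, 2) -> 0  [called from main, line 46]
Origin of each log line:
  1: logged in main at line 40
  2-7: logged in shape_report at line 6
  8: logged in shape_report at line 7
  9: logged in gauge_drift at line 11
  10-15: logged in gauge_drift at line 16
  16: logged in gauge_drift at line 17
  17: logged in main at line 43
  18: logged in pick_anchor at line 26
  19: logged in main at line 45
  20: logged in fold_scores at line 32
A correct fix: line 44: replace `pick_anchor(rate, rate)` with `pick_anchor(rate, width)`.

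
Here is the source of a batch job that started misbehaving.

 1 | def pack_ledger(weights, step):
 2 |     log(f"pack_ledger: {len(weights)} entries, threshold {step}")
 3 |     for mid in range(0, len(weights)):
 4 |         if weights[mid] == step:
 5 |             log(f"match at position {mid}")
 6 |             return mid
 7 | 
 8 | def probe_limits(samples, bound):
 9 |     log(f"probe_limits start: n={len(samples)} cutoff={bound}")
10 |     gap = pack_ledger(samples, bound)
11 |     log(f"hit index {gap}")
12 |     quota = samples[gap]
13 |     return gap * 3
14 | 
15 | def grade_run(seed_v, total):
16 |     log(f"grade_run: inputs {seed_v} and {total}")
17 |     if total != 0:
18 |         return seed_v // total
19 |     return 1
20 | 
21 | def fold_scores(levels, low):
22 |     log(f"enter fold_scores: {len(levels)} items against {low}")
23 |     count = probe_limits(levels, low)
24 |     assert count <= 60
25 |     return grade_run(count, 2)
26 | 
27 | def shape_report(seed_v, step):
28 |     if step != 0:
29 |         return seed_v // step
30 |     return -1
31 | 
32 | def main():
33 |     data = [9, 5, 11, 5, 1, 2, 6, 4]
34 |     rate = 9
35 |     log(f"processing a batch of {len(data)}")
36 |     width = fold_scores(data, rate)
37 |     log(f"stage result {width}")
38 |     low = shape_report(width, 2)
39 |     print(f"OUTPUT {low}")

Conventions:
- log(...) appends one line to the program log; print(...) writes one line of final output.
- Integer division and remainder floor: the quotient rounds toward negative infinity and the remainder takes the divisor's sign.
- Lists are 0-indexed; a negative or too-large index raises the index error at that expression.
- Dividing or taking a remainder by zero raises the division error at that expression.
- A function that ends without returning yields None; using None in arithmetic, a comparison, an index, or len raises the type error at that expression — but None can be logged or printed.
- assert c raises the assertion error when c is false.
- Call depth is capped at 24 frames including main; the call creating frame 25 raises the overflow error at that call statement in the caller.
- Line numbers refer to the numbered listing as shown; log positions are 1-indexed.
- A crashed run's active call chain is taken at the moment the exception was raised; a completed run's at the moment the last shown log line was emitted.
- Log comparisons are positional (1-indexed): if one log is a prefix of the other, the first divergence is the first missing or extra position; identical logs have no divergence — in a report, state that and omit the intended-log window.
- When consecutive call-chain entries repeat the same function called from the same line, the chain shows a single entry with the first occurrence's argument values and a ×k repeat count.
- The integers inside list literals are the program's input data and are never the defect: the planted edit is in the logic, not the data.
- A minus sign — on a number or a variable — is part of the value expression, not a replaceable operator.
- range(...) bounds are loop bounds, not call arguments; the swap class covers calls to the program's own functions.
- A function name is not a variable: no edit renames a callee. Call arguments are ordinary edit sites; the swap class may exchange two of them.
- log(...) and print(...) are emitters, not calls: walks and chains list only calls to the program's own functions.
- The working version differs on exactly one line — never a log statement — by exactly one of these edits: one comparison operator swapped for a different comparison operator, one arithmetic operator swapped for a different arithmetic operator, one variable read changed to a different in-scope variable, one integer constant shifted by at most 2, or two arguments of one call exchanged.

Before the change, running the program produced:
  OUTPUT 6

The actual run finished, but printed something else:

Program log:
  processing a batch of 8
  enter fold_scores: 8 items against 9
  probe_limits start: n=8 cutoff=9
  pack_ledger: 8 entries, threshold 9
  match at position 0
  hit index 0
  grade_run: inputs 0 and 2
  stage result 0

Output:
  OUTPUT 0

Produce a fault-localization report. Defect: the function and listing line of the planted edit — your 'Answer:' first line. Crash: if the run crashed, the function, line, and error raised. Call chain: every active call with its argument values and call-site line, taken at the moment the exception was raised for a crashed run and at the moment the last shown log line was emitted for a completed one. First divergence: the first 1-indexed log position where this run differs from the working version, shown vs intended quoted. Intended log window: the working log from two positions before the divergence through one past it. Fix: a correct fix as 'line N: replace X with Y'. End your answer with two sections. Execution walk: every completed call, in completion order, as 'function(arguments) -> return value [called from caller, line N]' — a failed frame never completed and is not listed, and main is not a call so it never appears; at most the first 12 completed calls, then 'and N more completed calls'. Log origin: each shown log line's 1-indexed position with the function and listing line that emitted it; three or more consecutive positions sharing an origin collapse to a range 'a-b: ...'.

Answer: the defect is in probe_limits at line 13.
Key fact: Log line 7 is where behavior first shows: 'grade_run: inputs 0 and 2' appears instead of 'grade_run: inputs 27 and 2'.
Call chain: main.
First divergence: position 7; shown 'grade_run: inputs 0 and 2' vs intended 'grade_run: inputs 27 and 2'.
Intended log window:
  5: match at position 0
  6: hit index 0
  7: grade_run: inputs 27 and 2
  8: stage result 13
Execution walk:
  pack_ledger([9, 5, 11, 5, 1, 2, 6, 4], 9) -> 0  [called from probe_limits, line 10]
  probe_limits([9, 5, 11, 5, 1, 2, 6, 4], 9) -> 0  [called from fold_scores, line 23]
  grade_run(0, 2) -> 0  [called from fold_scores, line 25]
  fold_scores([9, 5, 11, 5, 1, 2, 6, 4], 9) -> 0  [called from main, line 36]
  shape_report(0, 2) -> 0  [called from main, line 38]
Log origins:
  1 — main, line 35
  2 — fold_scores, line 22
  3 — probe_limits, line 9
  4 — pack_ledger, line 2
  5 — pack_ledger, line 5
  6 — probe_limits, line 11
  7 — grade_run, line 16
  8 — main, line 37
A correct fix: line 13: replace `gap` with `quota`.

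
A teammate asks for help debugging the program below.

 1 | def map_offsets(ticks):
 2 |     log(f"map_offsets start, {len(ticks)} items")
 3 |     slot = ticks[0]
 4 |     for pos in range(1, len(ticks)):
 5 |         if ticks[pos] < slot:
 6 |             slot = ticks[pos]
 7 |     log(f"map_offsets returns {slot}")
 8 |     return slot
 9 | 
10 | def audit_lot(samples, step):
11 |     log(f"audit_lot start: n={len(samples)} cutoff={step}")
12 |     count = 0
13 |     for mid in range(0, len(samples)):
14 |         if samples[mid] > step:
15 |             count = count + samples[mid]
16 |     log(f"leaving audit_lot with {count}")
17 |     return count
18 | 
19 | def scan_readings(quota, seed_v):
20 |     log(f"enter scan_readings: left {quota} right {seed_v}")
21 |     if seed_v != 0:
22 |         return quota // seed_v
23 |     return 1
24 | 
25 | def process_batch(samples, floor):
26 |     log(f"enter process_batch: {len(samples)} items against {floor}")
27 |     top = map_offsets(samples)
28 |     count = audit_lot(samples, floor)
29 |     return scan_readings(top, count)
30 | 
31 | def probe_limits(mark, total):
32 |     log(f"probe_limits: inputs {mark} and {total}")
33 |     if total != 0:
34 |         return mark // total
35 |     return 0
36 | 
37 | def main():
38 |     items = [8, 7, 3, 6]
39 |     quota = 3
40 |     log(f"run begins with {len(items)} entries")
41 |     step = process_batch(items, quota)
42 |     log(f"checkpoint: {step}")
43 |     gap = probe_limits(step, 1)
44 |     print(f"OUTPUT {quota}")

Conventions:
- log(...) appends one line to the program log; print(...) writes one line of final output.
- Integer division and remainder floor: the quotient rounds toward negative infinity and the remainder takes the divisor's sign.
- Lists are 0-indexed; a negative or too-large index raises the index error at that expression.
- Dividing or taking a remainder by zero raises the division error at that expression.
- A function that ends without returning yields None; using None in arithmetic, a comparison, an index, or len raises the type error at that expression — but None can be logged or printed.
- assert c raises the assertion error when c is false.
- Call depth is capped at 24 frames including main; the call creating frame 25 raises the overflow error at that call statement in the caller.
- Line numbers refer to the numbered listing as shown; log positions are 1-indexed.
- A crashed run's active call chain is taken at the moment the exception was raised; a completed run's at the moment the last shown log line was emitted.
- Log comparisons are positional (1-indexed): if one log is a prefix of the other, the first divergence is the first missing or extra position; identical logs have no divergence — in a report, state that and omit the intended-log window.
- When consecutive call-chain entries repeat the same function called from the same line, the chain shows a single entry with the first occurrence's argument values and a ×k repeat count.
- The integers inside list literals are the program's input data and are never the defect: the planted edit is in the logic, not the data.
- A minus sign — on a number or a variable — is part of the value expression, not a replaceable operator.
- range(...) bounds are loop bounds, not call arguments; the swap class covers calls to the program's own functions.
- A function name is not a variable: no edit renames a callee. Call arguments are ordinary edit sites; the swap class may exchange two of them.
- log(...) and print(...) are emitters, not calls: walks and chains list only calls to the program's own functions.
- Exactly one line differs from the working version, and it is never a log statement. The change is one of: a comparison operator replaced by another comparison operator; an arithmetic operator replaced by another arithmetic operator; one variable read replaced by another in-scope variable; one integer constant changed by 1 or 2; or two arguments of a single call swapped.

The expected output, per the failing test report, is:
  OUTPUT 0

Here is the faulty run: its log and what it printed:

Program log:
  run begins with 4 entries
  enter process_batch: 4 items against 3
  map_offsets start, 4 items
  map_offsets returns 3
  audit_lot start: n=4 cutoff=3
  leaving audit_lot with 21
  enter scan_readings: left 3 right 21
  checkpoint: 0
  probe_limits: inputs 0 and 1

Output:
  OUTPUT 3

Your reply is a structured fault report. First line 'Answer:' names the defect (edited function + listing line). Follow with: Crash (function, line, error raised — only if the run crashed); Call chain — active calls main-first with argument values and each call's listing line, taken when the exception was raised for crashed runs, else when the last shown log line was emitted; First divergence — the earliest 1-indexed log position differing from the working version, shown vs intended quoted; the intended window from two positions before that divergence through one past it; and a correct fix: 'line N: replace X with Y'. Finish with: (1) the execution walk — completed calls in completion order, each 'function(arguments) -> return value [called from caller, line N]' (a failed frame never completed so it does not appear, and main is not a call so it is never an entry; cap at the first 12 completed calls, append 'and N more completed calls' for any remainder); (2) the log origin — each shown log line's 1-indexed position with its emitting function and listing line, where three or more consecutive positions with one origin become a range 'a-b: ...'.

Answer: the defect is in main at line 44.
Key observation: Every logged value matches the working version; the printed result is what differs.
Call chain: main -> probe_limits(0, 1) (called at line 43).
First divergence: none (the log streams are identical).
Execution walk:
  map_offsets([8, 7, 3, 6]) -> 3  [called from process_batch, line 27]
  audit_lot([8, 7, 3, 6], 3) -> 21  [called from process_batch, line 28]
  scan_readings(3, 21) -> 0  [called from process_batch, line 29]
  process_batch([8, 7, 3, 6], 3) -> 0  [called from main, line 41]
  probe_limits(0, 1) -> 0  [called from main, line 43]
Log line origins:
  1: from main, line 40
  2: from process_batch, line 26
  3: from map_offsets, line 2
  4: from map_offsets, line 7
  5: from audit_lot, line 11
  6: from audit_lot, line 16
  7: from scan_readings, line 20
  8: from main, line 42
  9: from probe_limits, line 32
A correct fix: line 44: replace `quota` with `gap`.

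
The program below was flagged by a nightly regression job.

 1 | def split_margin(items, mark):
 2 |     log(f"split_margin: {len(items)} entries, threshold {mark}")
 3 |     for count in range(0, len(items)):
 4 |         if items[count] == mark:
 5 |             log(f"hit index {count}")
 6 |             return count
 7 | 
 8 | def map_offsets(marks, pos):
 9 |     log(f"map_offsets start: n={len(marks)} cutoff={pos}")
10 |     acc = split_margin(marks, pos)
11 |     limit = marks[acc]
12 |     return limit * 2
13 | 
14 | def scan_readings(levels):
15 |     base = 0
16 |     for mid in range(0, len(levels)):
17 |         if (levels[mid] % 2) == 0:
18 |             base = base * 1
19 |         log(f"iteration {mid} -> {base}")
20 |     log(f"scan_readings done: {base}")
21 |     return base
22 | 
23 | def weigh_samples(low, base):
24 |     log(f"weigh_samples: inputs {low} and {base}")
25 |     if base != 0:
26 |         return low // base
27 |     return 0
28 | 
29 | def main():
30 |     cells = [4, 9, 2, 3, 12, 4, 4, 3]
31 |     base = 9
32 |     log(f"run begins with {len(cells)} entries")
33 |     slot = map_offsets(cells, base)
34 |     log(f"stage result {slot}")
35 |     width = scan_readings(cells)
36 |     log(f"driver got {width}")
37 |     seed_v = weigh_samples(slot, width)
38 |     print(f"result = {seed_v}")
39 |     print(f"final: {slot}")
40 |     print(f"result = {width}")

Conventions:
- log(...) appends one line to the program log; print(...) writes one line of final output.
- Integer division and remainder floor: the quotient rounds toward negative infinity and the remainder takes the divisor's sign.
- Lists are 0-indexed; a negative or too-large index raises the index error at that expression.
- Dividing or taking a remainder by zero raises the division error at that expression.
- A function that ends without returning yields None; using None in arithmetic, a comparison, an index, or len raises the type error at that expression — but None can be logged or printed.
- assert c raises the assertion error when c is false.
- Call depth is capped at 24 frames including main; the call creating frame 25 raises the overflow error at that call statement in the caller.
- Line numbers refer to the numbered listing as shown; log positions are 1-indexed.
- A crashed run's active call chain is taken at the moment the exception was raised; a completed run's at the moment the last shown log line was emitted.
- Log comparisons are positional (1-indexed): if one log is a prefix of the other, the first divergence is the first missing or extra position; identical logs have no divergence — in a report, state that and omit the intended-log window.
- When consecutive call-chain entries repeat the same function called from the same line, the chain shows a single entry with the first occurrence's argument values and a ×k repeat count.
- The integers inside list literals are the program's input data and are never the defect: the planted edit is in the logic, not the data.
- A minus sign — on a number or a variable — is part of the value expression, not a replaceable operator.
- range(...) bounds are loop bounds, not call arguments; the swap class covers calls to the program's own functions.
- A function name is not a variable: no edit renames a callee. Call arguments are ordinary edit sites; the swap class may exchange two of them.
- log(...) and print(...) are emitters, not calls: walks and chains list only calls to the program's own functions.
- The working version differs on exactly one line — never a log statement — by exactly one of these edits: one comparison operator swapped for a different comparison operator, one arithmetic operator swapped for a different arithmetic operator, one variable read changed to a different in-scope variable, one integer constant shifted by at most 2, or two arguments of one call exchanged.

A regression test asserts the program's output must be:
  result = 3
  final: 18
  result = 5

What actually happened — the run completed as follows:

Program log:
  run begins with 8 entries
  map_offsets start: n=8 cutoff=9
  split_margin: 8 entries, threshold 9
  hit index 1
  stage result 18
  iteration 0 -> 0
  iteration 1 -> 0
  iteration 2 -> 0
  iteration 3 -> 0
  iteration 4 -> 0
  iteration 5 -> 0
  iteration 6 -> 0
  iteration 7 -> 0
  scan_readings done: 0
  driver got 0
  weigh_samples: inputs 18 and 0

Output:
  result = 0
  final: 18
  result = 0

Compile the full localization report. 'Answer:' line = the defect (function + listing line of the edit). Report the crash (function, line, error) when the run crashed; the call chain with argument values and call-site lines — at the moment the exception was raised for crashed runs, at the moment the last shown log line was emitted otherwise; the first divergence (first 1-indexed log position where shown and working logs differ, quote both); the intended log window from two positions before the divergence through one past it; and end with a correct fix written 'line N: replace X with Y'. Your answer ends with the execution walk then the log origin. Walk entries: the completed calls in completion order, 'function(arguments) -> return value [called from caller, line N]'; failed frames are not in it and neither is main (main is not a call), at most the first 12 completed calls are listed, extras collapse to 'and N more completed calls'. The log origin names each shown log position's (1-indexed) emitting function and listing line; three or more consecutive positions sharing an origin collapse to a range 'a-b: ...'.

Answer: the defect is in scan_readings at line 18.
Core observation: At log position 6 the runs split — shown 'iteration 0 -> 0', but the working version logs 'iteration 0 -> 1'.
Call chain: main -> weigh_samples(18, 0) (called at line 37).
First divergence: position 6 — the shown line 'iteration 0 -> 0' should read 'iteration 0 -> 1'.
Intended log window:
  4: hit index 1
  5: stage result 18
  6: iteration 0 -> 1
  7: iteration 1 -> 1
Execution walk:
  split_margin([4, 9, 2, 3, 12, 4, 4, 3], 9) -> 1  [called from map_offsets, line 10]
  map_offsets([4, 9, 2, 3, 12, 4, 4, 3], 9) -> 18  [called from main, line 33]
  scan_readings([4, 9, 2, 3, 12, 4, 4, 3]) -> 0  [called from main, line 35]
  weigh_samples(18, 0) -> 0  [called from main, line 37]
Origin of each log line:
  1 — main, line 32
  2 — map_offsets, line 9
  3 — split_margin, line 2
  4 — split_margin, line 5
  5 — main, line 34
  6-13 — scan_readings, line 19
  14 — scan_readings, line 20
  15 — main, line 36
  16 — weigh_samples, line 24
A correct fix: line 18: replace `*` with `+`.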